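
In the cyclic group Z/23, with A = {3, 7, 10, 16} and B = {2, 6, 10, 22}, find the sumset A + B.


Work in Z/23Z: reduce every sum a + b modulo 23.
Enumerate all 16 pairs:
a = 3: 3+2=5, 3+6=9, 3+10=13, 3+22=2
a = 7: 7+2=9, 7+6=13, 7+10=17, 7+22=6
a = 10: 10+2=12, 10+6=16, 10+10=20, 10+22=9
a = 16: 16+2=18, 16+6=22, 16+10=3, 16+22=15
Distinct residues collected: {2, 3, 5, 6, 9, 12, 13, 15, 16, 17, 18, 20, 22}
|A + B| = 13 (out of 23 total residues).

A + B = {2, 3, 5, 6, 9, 12, 13, 15, 16, 17, 18, 20, 22}


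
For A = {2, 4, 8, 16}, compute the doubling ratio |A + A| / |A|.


|A| = 4.
Compute A + A by enumerating all 16 pairs.
A + A = {4, 6, 8, 10, 12, 16, 18, 20, 24, 32}, so |A + A| = 10.
K = |A + A| / |A| = 10/4 = 5/2 ≈ 2.5000.
Reference: AP of size 4 gives K = 7/4 ≈ 1.7500; a fully generic set of size 4 gives K ≈ 2.5000.

|A| = 4, |A + A| = 10, K = 10/4 = 5/2.


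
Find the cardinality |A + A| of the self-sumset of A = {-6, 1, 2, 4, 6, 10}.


A + A = {a + a' : a, a' ∈ A}; |A| = 6.
General bounds: 2|A| - 1 ≤ |A + A| ≤ |A|(|A|+1)/2, i.e. 11 ≤ |A + A| ≤ 21.
Lower bound 2|A|-1 is attained iff A is an arithmetic progression.
Enumerate sums a + a' for a ≤ a' (symmetric, so this suffices):
a = -6: -6+-6=-12, -6+1=-5, -6+2=-4, -6+4=-2, -6+6=0, -6+10=4
a = 1: 1+1=2, 1+2=3, 1+4=5, 1+6=7, 1+10=11
a = 2: 2+2=4, 2+4=6, 2+6=8, 2+10=12
a = 4: 4+4=8, 4+6=10, 4+10=14
a = 6: 6+6=12, 6+10=16
a = 10: 10+10=20
Distinct sums: {-12, -5, -4, -2, 0, 2, 3, 4, 5, 6, 7, 8, 10, 11, 12, 14, 16, 20}
|A + A| = 18

|A + A| = 18


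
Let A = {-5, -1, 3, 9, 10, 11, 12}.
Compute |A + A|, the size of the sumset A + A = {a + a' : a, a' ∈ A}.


A + A = {a + a' : a, a' ∈ A}; |A| = 7.
General bounds: 2|A| - 1 ≤ |A + A| ≤ |A|(|A|+1)/2, i.e. 13 ≤ |A + A| ≤ 28.
Lower bound 2|A|-1 is attained iff A is an arithmetic progression.
Enumerate sums a + a' for a ≤ a' (symmetric, so this suffices):
a = -5: -5+-5=-10, -5+-1=-6, -5+3=-2, -5+9=4, -5+10=5, -5+11=6, -5+12=7
a = -1: -1+-1=-2, -1+3=2, -1+9=8, -1+10=9, -1+11=10, -1+12=11
a = 3: 3+3=6, 3+9=12, 3+10=13, 3+11=14, 3+12=15
a = 9: 9+9=18, 9+10=19, 9+11=20, 9+12=21
a = 10: 10+10=20, 10+11=21, 10+12=22
a = 11: 11+11=22, 11+12=23
a = 12: 12+12=24
Distinct sums: {-10, -6, -2, 2, 4, 5, 6, 7, 8, 9, 10, 11, 12, 13, 14, 15, 18, 19, 20, 21, 22, 23, 24}
|A + A| = 23

|A + A| = 23


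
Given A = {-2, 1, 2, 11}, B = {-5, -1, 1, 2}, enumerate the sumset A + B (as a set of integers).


A + B = {a + b : a ∈ A, b ∈ B}.
Enumerate all |A|·|B| = 4·4 = 16 pairs (a, b) and collect distinct sums.
a = -2: -2+-5=-7, -2+-1=-3, -2+1=-1, -2+2=0
a = 1: 1+-5=-4, 1+-1=0, 1+1=2, 1+2=3
a = 2: 2+-5=-3, 2+-1=1, 2+1=3, 2+2=4
a = 11: 11+-5=6, 11+-1=10, 11+1=12, 11+2=13
Collecting distinct sums: A + B = {-7, -4, -3, -1, 0, 1, 2, 3, 4, 6, 10, 12, 13}
|A + B| = 13

A + B = {-7, -4, -3, -1, 0, 1, 2, 3, 4, 6, 10, 12, 13}


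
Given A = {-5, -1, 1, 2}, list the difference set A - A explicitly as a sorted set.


A - A = {a - a' : a, a' ∈ A}.
Compute a - a' for each ordered pair (a, a'):
a = -5: -5--5=0, -5--1=-4, -5-1=-6, -5-2=-7
a = -1: -1--5=4, -1--1=0, -1-1=-2, -1-2=-3
a = 1: 1--5=6, 1--1=2, 1-1=0, 1-2=-1
a = 2: 2--5=7, 2--1=3, 2-1=1, 2-2=0
Collecting distinct values (and noting 0 appears from a-a):
A - A = {-7, -6, -4, -3, -2, -1, 0, 1, 2, 3, 4, 6, 7}
|A - A| = 13

A - A = {-7, -6, -4, -3, -2, -1, 0, 1, 2, 3, 4, 6, 7}


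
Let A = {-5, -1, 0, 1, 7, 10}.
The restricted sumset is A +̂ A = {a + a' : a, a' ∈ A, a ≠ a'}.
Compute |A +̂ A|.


Restricted sumset: A +̂ A = {a + a' : a ∈ A, a' ∈ A, a ≠ a'}.
Equivalently, take A + A and drop any sum 2a that is achievable ONLY as a + a for a ∈ A (i.e. sums representable only with equal summands).
Enumerate pairs (a, a') with a < a' (symmetric, so each unordered pair gives one sum; this covers all a ≠ a'):
  -5 + -1 = -6
  -5 + 0 = -5
  -5 + 1 = -4
  -5 + 7 = 2
  -5 + 10 = 5
  -1 + 0 = -1
  -1 + 1 = 0
  -1 + 7 = 6
  -1 + 10 = 9
  0 + 1 = 1
  0 + 7 = 7
  0 + 10 = 10
  1 + 7 = 8
  1 + 10 = 11
  7 + 10 = 17
Collected distinct sums: {-6, -5, -4, -1, 0, 1, 2, 5, 6, 7, 8, 9, 10, 11, 17}
|A +̂ A| = 15
(Reference bound: |A +̂ A| ≥ 2|A| - 3 for |A| ≥ 2, with |A| = 6 giving ≥ 9.)

|A +̂ A| = 15


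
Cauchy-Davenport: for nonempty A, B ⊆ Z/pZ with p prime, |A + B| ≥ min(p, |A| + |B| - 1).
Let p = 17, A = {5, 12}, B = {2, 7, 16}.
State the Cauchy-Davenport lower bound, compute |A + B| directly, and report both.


Cauchy-Davenport: |A + B| ≥ min(p, |A| + |B| - 1) for A, B nonempty in Z/pZ.
|A| = 2, |B| = 3, p = 17.
CD lower bound = min(17, 2 + 3 - 1) = min(17, 4) = 4.
Compute A + B mod 17 directly:
a = 5: 5+2=7, 5+7=12, 5+16=4
a = 12: 12+2=14, 12+7=2, 12+16=11
A + B = {2, 4, 7, 11, 12, 14}, so |A + B| = 6.
Verify: 6 ≥ 4? Yes ✓.

CD lower bound = 4, actual |A + B| = 6.


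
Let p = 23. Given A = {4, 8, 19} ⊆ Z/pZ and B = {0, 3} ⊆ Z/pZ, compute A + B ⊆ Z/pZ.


Work in Z/23Z: reduce every sum a + b modulo 23.
Enumerate all 6 pairs:
a = 4: 4+0=4, 4+3=7
a = 8: 8+0=8, 8+3=11
a = 19: 19+0=19, 19+3=22
Distinct residues collected: {4, 7, 8, 11, 19, 22}
|A + B| = 6 (out of 23 total residues).

A + B = {4, 7, 8, 11, 19, 22}


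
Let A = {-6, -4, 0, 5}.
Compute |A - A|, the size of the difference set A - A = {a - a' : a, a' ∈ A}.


A - A = {a - a' : a, a' ∈ A}; |A| = 4.
Bounds: 2|A|-1 ≤ |A - A| ≤ |A|² - |A| + 1, i.e. 7 ≤ |A - A| ≤ 13.
Note: 0 ∈ A - A always (from a - a). The set is symmetric: if d ∈ A - A then -d ∈ A - A.
Enumerate nonzero differences d = a - a' with a > a' (then include -d):
Positive differences: {2, 4, 5, 6, 9, 11}
Full difference set: {0} ∪ (positive diffs) ∪ (negative diffs).
|A - A| = 1 + 2·6 = 13 (matches direct enumeration: 13).

|A - A| = 13


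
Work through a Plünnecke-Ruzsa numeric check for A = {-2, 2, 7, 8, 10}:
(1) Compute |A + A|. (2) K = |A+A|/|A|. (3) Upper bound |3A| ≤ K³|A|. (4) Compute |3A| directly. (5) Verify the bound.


|A| = 5.
Step 1: Compute A + A by enumerating all 25 pairs.
A + A = {-4, 0, 4, 5, 6, 8, 9, 10, 12, 14, 15, 16, 17, 18, 20}, so |A + A| = 15.
Step 2: Doubling constant K = |A + A|/|A| = 15/5 = 15/5 ≈ 3.0000.
Step 3: Plünnecke-Ruzsa gives |3A| ≤ K³·|A| = (3.0000)³ · 5 ≈ 135.0000.
Step 4: Compute 3A = A + A + A directly by enumerating all triples (a,b,c) ∈ A³; |3A| = 28.
Step 5: Check 28 ≤ 135.0000? Yes ✓.

K = 15/5, Plünnecke-Ruzsa bound K³|A| ≈ 135.0000, |3A| = 28, inequality holds.


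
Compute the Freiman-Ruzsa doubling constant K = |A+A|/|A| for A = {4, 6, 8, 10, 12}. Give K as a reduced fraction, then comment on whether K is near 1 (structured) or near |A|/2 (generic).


|A| = 5.
Compute A + A by enumerating all 25 pairs.
A + A = {8, 10, 12, 14, 16, 18, 20, 22, 24}, so |A + A| = 9.
K = |A + A| / |A| = 9/5 (already in lowest terms) ≈ 1.8000.
Reference: AP of size 5 gives K = 9/5 ≈ 1.8000; a fully generic set of size 5 gives K ≈ 3.0000.

|A| = 5, |A + A| = 9, K = 9/5.


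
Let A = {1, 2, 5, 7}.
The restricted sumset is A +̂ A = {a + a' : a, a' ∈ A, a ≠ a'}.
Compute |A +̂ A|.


Restricted sumset: A +̂ A = {a + a' : a ∈ A, a' ∈ A, a ≠ a'}.
Equivalently, take A + A and drop any sum 2a that is achievable ONLY as a + a for a ∈ A (i.e. sums representable only with equal summands).
Enumerate pairs (a, a') with a < a' (symmetric, so each unordered pair gives one sum; this covers all a ≠ a'):
  1 + 2 = 3
  1 + 5 = 6
  1 + 7 = 8
  2 + 5 = 7
  2 + 7 = 9
  5 + 7 = 12
Collected distinct sums: {3, 6, 7, 8, 9, 12}
|A +̂ A| = 6
(Reference bound: |A +̂ A| ≥ 2|A| - 3 for |A| ≥ 2, with |A| = 4 giving ≥ 5.)

|A +̂ A| = 6


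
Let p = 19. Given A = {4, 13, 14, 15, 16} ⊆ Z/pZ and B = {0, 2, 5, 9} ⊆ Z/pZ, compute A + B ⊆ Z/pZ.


Work in Z/19Z: reduce every sum a + b modulo 19.
Enumerate all 20 pairs:
a = 4: 4+0=4, 4+2=6, 4+5=9, 4+9=13
a = 13: 13+0=13, 13+2=15, 13+5=18, 13+9=3
a = 14: 14+0=14, 14+2=16, 14+5=0, 14+9=4
a = 15: 15+0=15, 15+2=17, 15+5=1, 15+9=5
a = 16: 16+0=16, 16+2=18, 16+5=2, 16+9=6
Distinct residues collected: {0, 1, 2, 3, 4, 5, 6, 9, 13, 14, 15, 16, 17, 18}
|A + B| = 14 (out of 19 total residues).

A + B = {0, 1, 2, 3, 4, 5, 6, 9, 13, 14, 15, 16, 17, 18}


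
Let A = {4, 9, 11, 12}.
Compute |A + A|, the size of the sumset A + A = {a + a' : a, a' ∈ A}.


A + A = {a + a' : a, a' ∈ A}; |A| = 4.
General bounds: 2|A| - 1 ≤ |A + A| ≤ |A|(|A|+1)/2, i.e. 7 ≤ |A + A| ≤ 10.
Lower bound 2|A|-1 is attained iff A is an arithmetic progression.
Enumerate sums a + a' for a ≤ a' (symmetric, so this suffices):
a = 4: 4+4=8, 4+9=13, 4+11=15, 4+12=16
a = 9: 9+9=18, 9+11=20, 9+12=21
a = 11: 11+11=22, 11+12=23
a = 12: 12+12=24
Distinct sums: {8, 13, 15, 16, 18, 20, 21, 22, 23, 24}
|A + A| = 10

|A + A| = 10


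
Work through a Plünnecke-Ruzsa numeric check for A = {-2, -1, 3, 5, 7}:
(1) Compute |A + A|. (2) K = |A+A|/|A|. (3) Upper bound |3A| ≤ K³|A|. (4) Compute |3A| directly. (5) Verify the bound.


|A| = 5.
Step 1: Compute A + A by enumerating all 25 pairs.
A + A = {-4, -3, -2, 1, 2, 3, 4, 5, 6, 8, 10, 12, 14}, so |A + A| = 13.
Step 2: Doubling constant K = |A + A|/|A| = 13/5 = 13/5 ≈ 2.6000.
Step 3: Plünnecke-Ruzsa gives |3A| ≤ K³·|A| = (2.6000)³ · 5 ≈ 87.8800.
Step 4: Compute 3A = A + A + A directly by enumerating all triples (a,b,c) ∈ A³; |3A| = 23.
Step 5: Check 23 ≤ 87.8800? Yes ✓.

K = 13/5, Plünnecke-Ruzsa bound K³|A| ≈ 87.8800, |3A| = 23, inequality holds.


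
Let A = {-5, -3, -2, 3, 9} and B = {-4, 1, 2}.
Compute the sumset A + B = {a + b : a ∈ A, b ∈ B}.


A + B = {a + b : a ∈ A, b ∈ B}.
Enumerate all |A|·|B| = 5·3 = 15 pairs (a, b) and collect distinct sums.
a = -5: -5+-4=-9, -5+1=-4, -5+2=-3
a = -3: -3+-4=-7, -3+1=-2, -3+2=-1
a = -2: -2+-4=-6, -2+1=-1, -2+2=0
a = 3: 3+-4=-1, 3+1=4, 3+2=5
a = 9: 9+-4=5, 9+1=10, 9+2=11
Collecting distinct sums: A + B = {-9, -7, -6, -4, -3, -2, -1, 0, 4, 5, 10, 11}
|A + B| = 12

A + B = {-9, -7, -6, -4, -3, -2, -1, 0, 4, 5, 10, 11}


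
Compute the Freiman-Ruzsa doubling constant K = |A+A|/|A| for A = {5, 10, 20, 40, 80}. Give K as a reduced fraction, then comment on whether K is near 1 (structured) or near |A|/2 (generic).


|A| = 5.
Compute A + A by enumerating all 25 pairs.
A + A = {10, 15, 20, 25, 30, 40, 45, 50, 60, 80, 85, 90, 100, 120, 160}, so |A + A| = 15.
K = |A + A| / |A| = 15/5 = 3/1 ≈ 3.0000.
Reference: AP of size 5 gives K = 9/5 ≈ 1.8000; a fully generic set of size 5 gives K ≈ 3.0000.

|A| = 5, |A + A| = 15, K = 15/5 = 3/1.


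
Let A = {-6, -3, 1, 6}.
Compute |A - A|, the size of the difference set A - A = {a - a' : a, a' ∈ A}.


A - A = {a - a' : a, a' ∈ A}; |A| = 4.
Bounds: 2|A|-1 ≤ |A - A| ≤ |A|² - |A| + 1, i.e. 7 ≤ |A - A| ≤ 13.
Note: 0 ∈ A - A always (from a - a). The set is symmetric: if d ∈ A - A then -d ∈ A - A.
Enumerate nonzero differences d = a - a' with a > a' (then include -d):
Positive differences: {3, 4, 5, 7, 9, 12}
Full difference set: {0} ∪ (positive diffs) ∪ (negative diffs).
|A - A| = 1 + 2·6 = 13 (matches direct enumeration: 13).

|A - A| = 13


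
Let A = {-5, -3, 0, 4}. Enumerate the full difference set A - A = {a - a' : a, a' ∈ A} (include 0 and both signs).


A - A = {a - a' : a, a' ∈ A}.
Compute a - a' for each ordered pair (a, a'):
a = -5: -5--5=0, -5--3=-2, -5-0=-5, -5-4=-9
a = -3: -3--5=2, -3--3=0, -3-0=-3, -3-4=-7
a = 0: 0--5=5, 0--3=3, 0-0=0, 0-4=-4
a = 4: 4--5=9, 4--3=7, 4-0=4, 4-4=0
Collecting distinct values (and noting 0 appears from a-a):
A - A = {-9, -7, -5, -4, -3, -2, 0, 2, 3, 4, 5, 7, 9}
|A - A| = 13

A - A = {-9, -7, -5, -4, -3, -2, 0, 2, 3, 4, 5, 7, 9}


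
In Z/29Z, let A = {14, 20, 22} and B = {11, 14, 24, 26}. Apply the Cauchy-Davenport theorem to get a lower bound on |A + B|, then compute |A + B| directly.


Cauchy-Davenport: |A + B| ≥ min(p, |A| + |B| - 1) for A, B nonempty in Z/pZ.
|A| = 3, |B| = 4, p = 29.
CD lower bound = min(29, 3 + 4 - 1) = min(29, 6) = 6.
Compute A + B mod 29 directly:
a = 14: 14+11=25, 14+14=28, 14+24=9, 14+26=11
a = 20: 20+11=2, 20+14=5, 20+24=15, 20+26=17
a = 22: 22+11=4, 22+14=7, 22+24=17, 22+26=19
A + B = {2, 4, 5, 7, 9, 11, 15, 17, 19, 25, 28}, so |A + B| = 11.
Verify: 11 ≥ 6? Yes ✓.

CD lower bound = 6, actual |A + B| = 11.


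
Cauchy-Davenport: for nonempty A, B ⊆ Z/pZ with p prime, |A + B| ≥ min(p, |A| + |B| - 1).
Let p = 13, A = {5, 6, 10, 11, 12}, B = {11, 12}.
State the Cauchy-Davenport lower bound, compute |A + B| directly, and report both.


Cauchy-Davenport: |A + B| ≥ min(p, |A| + |B| - 1) for A, B nonempty in Z/pZ.
|A| = 5, |B| = 2, p = 13.
CD lower bound = min(13, 5 + 2 - 1) = min(13, 6) = 6.
Compute A + B mod 13 directly:
a = 5: 5+11=3, 5+12=4
a = 6: 6+11=4, 6+12=5
a = 10: 10+11=8, 10+12=9
a = 11: 11+11=9, 11+12=10
a = 12: 12+11=10, 12+12=11
A + B = {3, 4, 5, 8, 9, 10, 11}, so |A + B| = 7.
Verify: 7 ≥ 6? Yes ✓.

CD lower bound = 6, actual |A + B| = 7.


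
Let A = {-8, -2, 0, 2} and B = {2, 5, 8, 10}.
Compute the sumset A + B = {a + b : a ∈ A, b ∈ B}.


A + B = {a + b : a ∈ A, b ∈ B}.
Enumerate all |A|·|B| = 4·4 = 16 pairs (a, b) and collect distinct sums.
a = -8: -8+2=-6, -8+5=-3, -8+8=0, -8+10=2
a = -2: -2+2=0, -2+5=3, -2+8=6, -2+10=8
a = 0: 0+2=2, 0+5=5, 0+8=8, 0+10=10
a = 2: 2+2=4, 2+5=7, 2+8=10, 2+10=12
Collecting distinct sums: A + B = {-6, -3, 0, 2, 3, 4, 5, 6, 7, 8, 10, 12}
|A + B| = 12

A + B = {-6, -3, 0, 2, 3, 4, 5, 6, 7, 8, 10, 12}


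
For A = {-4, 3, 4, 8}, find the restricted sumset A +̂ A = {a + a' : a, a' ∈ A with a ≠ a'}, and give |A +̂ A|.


Restricted sumset: A +̂ A = {a + a' : a ∈ A, a' ∈ A, a ≠ a'}.
Equivalently, take A + A and drop any sum 2a that is achievable ONLY as a + a for a ∈ A (i.e. sums representable only with equal summands).
Enumerate pairs (a, a') with a < a' (symmetric, so each unordered pair gives one sum; this covers all a ≠ a'):
  -4 + 3 = -1
  -4 + 4 = 0
  -4 + 8 = 4
  3 + 4 = 7
  3 + 8 = 11
  4 + 8 = 12
Collected distinct sums: {-1, 0, 4, 7, 11, 12}
|A +̂ A| = 6
(Reference bound: |A +̂ A| ≥ 2|A| - 3 for |A| ≥ 2, with |A| = 4 giving ≥ 5.)

|A +̂ A| = 6


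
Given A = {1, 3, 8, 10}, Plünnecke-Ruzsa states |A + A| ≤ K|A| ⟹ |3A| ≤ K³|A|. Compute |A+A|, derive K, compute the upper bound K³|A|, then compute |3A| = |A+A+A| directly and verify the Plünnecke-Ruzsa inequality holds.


|A| = 4.
Step 1: Compute A + A by enumerating all 16 pairs.
A + A = {2, 4, 6, 9, 11, 13, 16, 18, 20}, so |A + A| = 9.
Step 2: Doubling constant K = |A + A|/|A| = 9/4 = 9/4 ≈ 2.2500.
Step 3: Plünnecke-Ruzsa gives |3A| ≤ K³·|A| = (2.2500)³ · 4 ≈ 45.5625.
Step 4: Compute 3A = A + A + A directly by enumerating all triples (a,b,c) ∈ A³; |3A| = 16.
Step 5: Check 16 ≤ 45.5625? Yes ✓.

K = 9/4, Plünnecke-Ruzsa bound K³|A| ≈ 45.5625, |3A| = 16, inequality holds.


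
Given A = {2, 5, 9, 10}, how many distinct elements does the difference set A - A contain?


A - A = {a - a' : a, a' ∈ A}; |A| = 4.
Bounds: 2|A|-1 ≤ |A - A| ≤ |A|² - |A| + 1, i.e. 7 ≤ |A - A| ≤ 13.
Note: 0 ∈ A - A always (from a - a). The set is symmetric: if d ∈ A - A then -d ∈ A - A.
Enumerate nonzero differences d = a - a' with a > a' (then include -d):
Positive differences: {1, 3, 4, 5, 7, 8}
Full difference set: {0} ∪ (positive diffs) ∪ (negative diffs).
|A - A| = 1 + 2·6 = 13 (matches direct enumeration: 13).

|A - A| = 13


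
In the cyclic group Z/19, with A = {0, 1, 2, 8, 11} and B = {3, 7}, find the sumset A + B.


Work in Z/19Z: reduce every sum a + b modulo 19.
Enumerate all 10 pairs:
a = 0: 0+3=3, 0+7=7
a = 1: 1+3=4, 1+7=8
a = 2: 2+3=5, 2+7=9
a = 8: 8+3=11, 8+7=15
a = 11: 11+3=14, 11+7=18
Distinct residues collected: {3, 4, 5, 7, 8, 9, 11, 14, 15, 18}
|A + B| = 10 (out of 19 total residues).

A + B = {3, 4, 5, 7, 8, 9, 11, 14, 15, 18}


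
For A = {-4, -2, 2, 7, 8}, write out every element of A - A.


A - A = {a - a' : a, a' ∈ A}.
Compute a - a' for each ordered pair (a, a'):
a = -4: -4--4=0, -4--2=-2, -4-2=-6, -4-7=-11, -4-8=-12
a = -2: -2--4=2, -2--2=0, -2-2=-4, -2-7=-9, -2-8=-10
a = 2: 2--4=6, 2--2=4, 2-2=0, 2-7=-5, 2-8=-6
a = 7: 7--4=11, 7--2=9, 7-2=5, 7-7=0, 7-8=-1
a = 8: 8--4=12, 8--2=10, 8-2=6, 8-7=1, 8-8=0
Collecting distinct values (and noting 0 appears from a-a):
A - A = {-12, -11, -10, -9, -6, -5, -4, -2, -1, 0, 1, 2, 4, 5, 6, 9, 10, 11, 12}
|A - A| = 19

A - A = {-12, -11, -10, -9, -6, -5, -4, -2, -1, 0, 1, 2, 4, 5, 6, 9, 10, 11, 12}


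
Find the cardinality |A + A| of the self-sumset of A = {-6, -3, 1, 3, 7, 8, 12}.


A + A = {a + a' : a, a' ∈ A}; |A| = 7.
General bounds: 2|A| - 1 ≤ |A + A| ≤ |A|(|A|+1)/2, i.e. 13 ≤ |A + A| ≤ 28.
Lower bound 2|A|-1 is attained iff A is an arithmetic progression.
Enumerate sums a + a' for a ≤ a' (symmetric, so this suffices):
a = -6: -6+-6=-12, -6+-3=-9, -6+1=-5, -6+3=-3, -6+7=1, -6+8=2, -6+12=6
a = -3: -3+-3=-6, -3+1=-2, -3+3=0, -3+7=4, -3+8=5, -3+12=9
a = 1: 1+1=2, 1+3=4, 1+7=8, 1+8=9, 1+12=13
a = 3: 3+3=6, 3+7=10, 3+8=11, 3+12=15
a = 7: 7+7=14, 7+8=15, 7+12=19
a = 8: 8+8=16, 8+12=20
a = 12: 12+12=24
Distinct sums: {-12, -9, -6, -5, -3, -2, 0, 1, 2, 4, 5, 6, 8, 9, 10, 11, 13, 14, 15, 16, 19, 20, 24}
|A + A| = 23

|A + A| = 23


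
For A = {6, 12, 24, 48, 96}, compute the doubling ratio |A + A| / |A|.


|A| = 5.
Compute A + A by enumerating all 25 pairs.
A + A = {12, 18, 24, 30, 36, 48, 54, 60, 72, 96, 102, 108, 120, 144, 192}, so |A + A| = 15.
K = |A + A| / |A| = 15/5 = 3/1 ≈ 3.0000.
Reference: AP of size 5 gives K = 9/5 ≈ 1.8000; a fully generic set of size 5 gives K ≈ 3.0000.

|A| = 5, |A + A| = 15, K = 15/5 = 3/1.


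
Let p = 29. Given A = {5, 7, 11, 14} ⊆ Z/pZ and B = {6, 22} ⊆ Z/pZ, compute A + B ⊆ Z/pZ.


Work in Z/29Z: reduce every sum a + b modulo 29.
Enumerate all 8 pairs:
a = 5: 5+6=11, 5+22=27
a = 7: 7+6=13, 7+22=0
a = 11: 11+6=17, 11+22=4
a = 14: 14+6=20, 14+22=7
Distinct residues collected: {0, 4, 7, 11, 13, 17, 20, 27}
|A + B| = 8 (out of 29 total residues).

A + B = {0, 4, 7, 11, 13, 17, 20, 27}


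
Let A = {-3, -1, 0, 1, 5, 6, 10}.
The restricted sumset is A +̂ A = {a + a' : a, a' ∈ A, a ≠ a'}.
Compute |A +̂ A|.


Restricted sumset: A +̂ A = {a + a' : a ∈ A, a' ∈ A, a ≠ a'}.
Equivalently, take A + A and drop any sum 2a that is achievable ONLY as a + a for a ∈ A (i.e. sums representable only with equal summands).
Enumerate pairs (a, a') with a < a' (symmetric, so each unordered pair gives one sum; this covers all a ≠ a'):
  -3 + -1 = -4
  -3 + 0 = -3
  -3 + 1 = -2
  -3 + 5 = 2
  -3 + 6 = 3
  -3 + 10 = 7
  -1 + 0 = -1
  -1 + 1 = 0
  -1 + 5 = 4
  -1 + 6 = 5
  -1 + 10 = 9
  0 + 1 = 1
  0 + 5 = 5
  0 + 6 = 6
  0 + 10 = 10
  1 + 5 = 6
  1 + 6 = 7
  1 + 10 = 11
  5 + 6 = 11
  5 + 10 = 15
  6 + 10 = 16
Collected distinct sums: {-4, -3, -2, -1, 0, 1, 2, 3, 4, 5, 6, 7, 9, 10, 11, 15, 16}
|A +̂ A| = 17
(Reference bound: |A +̂ A| ≥ 2|A| - 3 for |A| ≥ 2, with |A| = 7 giving ≥ 11.)

|A +̂ A| = 17


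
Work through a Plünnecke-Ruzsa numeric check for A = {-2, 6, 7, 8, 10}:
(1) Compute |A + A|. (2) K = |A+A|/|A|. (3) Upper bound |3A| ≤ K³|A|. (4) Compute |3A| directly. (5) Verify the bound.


|A| = 5.
Step 1: Compute A + A by enumerating all 25 pairs.
A + A = {-4, 4, 5, 6, 8, 12, 13, 14, 15, 16, 17, 18, 20}, so |A + A| = 13.
Step 2: Doubling constant K = |A + A|/|A| = 13/5 = 13/5 ≈ 2.6000.
Step 3: Plünnecke-Ruzsa gives |3A| ≤ K³·|A| = (2.6000)³ · 5 ≈ 87.8800.
Step 4: Compute 3A = A + A + A directly by enumerating all triples (a,b,c) ∈ A³; |3A| = 24.
Step 5: Check 24 ≤ 87.8800? Yes ✓.

K = 13/5, Plünnecke-Ruzsa bound K³|A| ≈ 87.8800, |3A| = 24, inequality holds.


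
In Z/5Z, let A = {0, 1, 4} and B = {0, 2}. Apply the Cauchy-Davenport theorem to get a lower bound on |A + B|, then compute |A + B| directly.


Cauchy-Davenport: |A + B| ≥ min(p, |A| + |B| - 1) for A, B nonempty in Z/pZ.
|A| = 3, |B| = 2, p = 5.
CD lower bound = min(5, 3 + 2 - 1) = min(5, 4) = 4.
Compute A + B mod 5 directly:
a = 0: 0+0=0, 0+2=2
a = 1: 1+0=1, 1+2=3
a = 4: 4+0=4, 4+2=1
A + B = {0, 1, 2, 3, 4}, so |A + B| = 5.
Verify: 5 ≥ 4? Yes ✓.

CD lower bound = 4, actual |A + B| = 5.


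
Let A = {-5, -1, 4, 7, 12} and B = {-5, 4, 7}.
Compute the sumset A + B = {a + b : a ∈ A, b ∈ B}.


A + B = {a + b : a ∈ A, b ∈ B}.
Enumerate all |A|·|B| = 5·3 = 15 pairs (a, b) and collect distinct sums.
a = -5: -5+-5=-10, -5+4=-1, -5+7=2
a = -1: -1+-5=-6, -1+4=3, -1+7=6
a = 4: 4+-5=-1, 4+4=8, 4+7=11
a = 7: 7+-5=2, 7+4=11, 7+7=14
a = 12: 12+-5=7, 12+4=16, 12+7=19
Collecting distinct sums: A + B = {-10, -6, -1, 2, 3, 6, 7, 8, 11, 14, 16, 19}
|A + B| = 12

A + B = {-10, -6, -1, 2, 3, 6, 7, 8, 11, 14, 16, 19}


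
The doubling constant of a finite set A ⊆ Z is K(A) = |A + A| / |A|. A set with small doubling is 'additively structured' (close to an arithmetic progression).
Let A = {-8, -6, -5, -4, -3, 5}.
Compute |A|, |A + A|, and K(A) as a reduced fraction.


|A| = 6.
Compute A + A by enumerating all 36 pairs.
A + A = {-16, -14, -13, -12, -11, -10, -9, -8, -7, -6, -3, -1, 0, 1, 2, 10}, so |A + A| = 16.
K = |A + A| / |A| = 16/6 = 8/3 ≈ 2.6667.
Reference: AP of size 6 gives K = 11/6 ≈ 1.8333; a fully generic set of size 6 gives K ≈ 3.5000.

|A| = 6, |A + A| = 16, K = 16/6 = 8/3.


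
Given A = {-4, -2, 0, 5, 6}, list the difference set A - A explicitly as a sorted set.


A - A = {a - a' : a, a' ∈ A}.
Compute a - a' for each ordered pair (a, a'):
a = -4: -4--4=0, -4--2=-2, -4-0=-4, -4-5=-9, -4-6=-10
a = -2: -2--4=2, -2--2=0, -2-0=-2, -2-5=-7, -2-6=-8
a = 0: 0--4=4, 0--2=2, 0-0=0, 0-5=-5, 0-6=-6
a = 5: 5--4=9, 5--2=7, 5-0=5, 5-5=0, 5-6=-1
a = 6: 6--4=10, 6--2=8, 6-0=6, 6-5=1, 6-6=0
Collecting distinct values (and noting 0 appears from a-a):
A - A = {-10, -9, -8, -7, -6, -5, -4, -2, -1, 0, 1, 2, 4, 5, 6, 7, 8, 9, 10}
|A - A| = 19

A - A = {-10, -9, -8, -7, -6, -5, -4, -2, -1, 0, 1, 2, 4, 5, 6, 7, 8, 9, 10}


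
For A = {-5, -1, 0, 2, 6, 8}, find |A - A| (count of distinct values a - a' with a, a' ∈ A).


A - A = {a - a' : a, a' ∈ A}; |A| = 6.
Bounds: 2|A|-1 ≤ |A - A| ≤ |A|² - |A| + 1, i.e. 11 ≤ |A - A| ≤ 31.
Note: 0 ∈ A - A always (from a - a). The set is symmetric: if d ∈ A - A then -d ∈ A - A.
Enumerate nonzero differences d = a - a' with a > a' (then include -d):
Positive differences: {1, 2, 3, 4, 5, 6, 7, 8, 9, 11, 13}
Full difference set: {0} ∪ (positive diffs) ∪ (negative diffs).
|A - A| = 1 + 2·11 = 23 (matches direct enumeration: 23).

|A - A| = 23


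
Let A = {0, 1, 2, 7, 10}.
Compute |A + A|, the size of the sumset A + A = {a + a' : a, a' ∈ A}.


A + A = {a + a' : a, a' ∈ A}; |A| = 5.
General bounds: 2|A| - 1 ≤ |A + A| ≤ |A|(|A|+1)/2, i.e. 9 ≤ |A + A| ≤ 15.
Lower bound 2|A|-1 is attained iff A is an arithmetic progression.
Enumerate sums a + a' for a ≤ a' (symmetric, so this suffices):
a = 0: 0+0=0, 0+1=1, 0+2=2, 0+7=7, 0+10=10
a = 1: 1+1=2, 1+2=3, 1+7=8, 1+10=11
a = 2: 2+2=4, 2+7=9, 2+10=12
a = 7: 7+7=14, 7+10=17
a = 10: 10+10=20
Distinct sums: {0, 1, 2, 3, 4, 7, 8, 9, 10, 11, 12, 14, 17, 20}
|A + A| = 14

|A + A| = 14


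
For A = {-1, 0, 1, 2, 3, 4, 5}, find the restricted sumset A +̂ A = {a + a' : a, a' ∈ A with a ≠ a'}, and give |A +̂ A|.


Restricted sumset: A +̂ A = {a + a' : a ∈ A, a' ∈ A, a ≠ a'}.
Equivalently, take A + A and drop any sum 2a that is achievable ONLY as a + a for a ∈ A (i.e. sums representable only with equal summands).
Enumerate pairs (a, a') with a < a' (symmetric, so each unordered pair gives one sum; this covers all a ≠ a'):
  -1 + 0 = -1
  -1 + 1 = 0
  -1 + 2 = 1
  -1 + 3 = 2
  -1 + 4 = 3
  -1 + 5 = 4
  0 + 1 = 1
  0 + 2 = 2
  0 + 3 = 3
  0 + 4 = 4
  0 + 5 = 5
  1 + 2 = 3
  1 + 3 = 4
  1 + 4 = 5
  1 + 5 = 6
  2 + 3 = 5
  2 + 4 = 6
  2 + 5 = 7
  3 + 4 = 7
  3 + 5 = 8
  4 + 5 = 9
Collected distinct sums: {-1, 0, 1, 2, 3, 4, 5, 6, 7, 8, 9}
|A +̂ A| = 11
(Reference bound: |A +̂ A| ≥ 2|A| - 3 for |A| ≥ 2, with |A| = 7 giving ≥ 11.)

|A +̂ A| = 11


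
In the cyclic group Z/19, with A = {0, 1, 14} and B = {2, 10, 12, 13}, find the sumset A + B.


Work in Z/19Z: reduce every sum a + b modulo 19.
Enumerate all 12 pairs:
a = 0: 0+2=2, 0+10=10, 0+12=12, 0+13=13
a = 1: 1+2=3, 1+10=11, 1+12=13, 1+13=14
a = 14: 14+2=16, 14+10=5, 14+12=7, 14+13=8
Distinct residues collected: {2, 3, 5, 7, 8, 10, 11, 12, 13, 14, 16}
|A + B| = 11 (out of 19 total residues).

A + B = {2, 3, 5, 7, 8, 10, 11, 12, 13, 14, 16}


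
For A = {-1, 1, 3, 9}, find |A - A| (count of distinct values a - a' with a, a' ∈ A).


A - A = {a - a' : a, a' ∈ A}; |A| = 4.
Bounds: 2|A|-1 ≤ |A - A| ≤ |A|² - |A| + 1, i.e. 7 ≤ |A - A| ≤ 13.
Note: 0 ∈ A - A always (from a - a). The set is symmetric: if d ∈ A - A then -d ∈ A - A.
Enumerate nonzero differences d = a - a' with a > a' (then include -d):
Positive differences: {2, 4, 6, 8, 10}
Full difference set: {0} ∪ (positive diffs) ∪ (negative diffs).
|A - A| = 1 + 2·5 = 11 (matches direct enumeration: 11).

|A - A| = 11


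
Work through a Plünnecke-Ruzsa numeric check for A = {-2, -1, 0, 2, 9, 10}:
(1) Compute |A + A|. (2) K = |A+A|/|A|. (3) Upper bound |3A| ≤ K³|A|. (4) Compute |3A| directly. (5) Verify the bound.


|A| = 6.
Step 1: Compute A + A by enumerating all 36 pairs.
A + A = {-4, -3, -2, -1, 0, 1, 2, 4, 7, 8, 9, 10, 11, 12, 18, 19, 20}, so |A + A| = 17.
Step 2: Doubling constant K = |A + A|/|A| = 17/6 = 17/6 ≈ 2.8333.
Step 3: Plünnecke-Ruzsa gives |3A| ≤ K³·|A| = (2.8333)³ · 6 ≈ 136.4722.
Step 4: Compute 3A = A + A + A directly by enumerating all triples (a,b,c) ∈ A³; |3A| = 32.
Step 5: Check 32 ≤ 136.4722? Yes ✓.

K = 17/6, Plünnecke-Ruzsa bound K³|A| ≈ 136.4722, |3A| = 32, inequality holds.


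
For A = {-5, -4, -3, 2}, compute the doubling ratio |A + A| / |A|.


|A| = 4.
Compute A + A by enumerating all 16 pairs.
A + A = {-10, -9, -8, -7, -6, -3, -2, -1, 4}, so |A + A| = 9.
K = |A + A| / |A| = 9/4 (already in lowest terms) ≈ 2.2500.
Reference: AP of size 4 gives K = 7/4 ≈ 1.7500; a fully generic set of size 4 gives K ≈ 2.5000.

|A| = 4, |A + A| = 9, K = 9/4.


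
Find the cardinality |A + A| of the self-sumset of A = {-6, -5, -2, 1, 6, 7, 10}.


A + A = {a + a' : a, a' ∈ A}; |A| = 7.
General bounds: 2|A| - 1 ≤ |A + A| ≤ |A|(|A|+1)/2, i.e. 13 ≤ |A + A| ≤ 28.
Lower bound 2|A|-1 is attained iff A is an arithmetic progression.
Enumerate sums a + a' for a ≤ a' (symmetric, so this suffices):
a = -6: -6+-6=-12, -6+-5=-11, -6+-2=-8, -6+1=-5, -6+6=0, -6+7=1, -6+10=4
a = -5: -5+-5=-10, -5+-2=-7, -5+1=-4, -5+6=1, -5+7=2, -5+10=5
a = -2: -2+-2=-4, -2+1=-1, -2+6=4, -2+7=5, -2+10=8
a = 1: 1+1=2, 1+6=7, 1+7=8, 1+10=11
a = 6: 6+6=12, 6+7=13, 6+10=16
a = 7: 7+7=14, 7+10=17
a = 10: 10+10=20
Distinct sums: {-12, -11, -10, -8, -7, -5, -4, -1, 0, 1, 2, 4, 5, 7, 8, 11, 12, 13, 14, 16, 17, 20}
|A + A| = 22

|A + A| = 22


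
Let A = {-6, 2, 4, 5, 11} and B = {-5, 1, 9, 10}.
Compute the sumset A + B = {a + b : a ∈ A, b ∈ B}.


A + B = {a + b : a ∈ A, b ∈ B}.
Enumerate all |A|·|B| = 5·4 = 20 pairs (a, b) and collect distinct sums.
a = -6: -6+-5=-11, -6+1=-5, -6+9=3, -6+10=4
a = 2: 2+-5=-3, 2+1=3, 2+9=11, 2+10=12
a = 4: 4+-5=-1, 4+1=5, 4+9=13, 4+10=14
a = 5: 5+-5=0, 5+1=6, 5+9=14, 5+10=15
a = 11: 11+-5=6, 11+1=12, 11+9=20, 11+10=21
Collecting distinct sums: A + B = {-11, -5, -3, -1, 0, 3, 4, 5, 6, 11, 12, 13, 14, 15, 20, 21}
|A + B| = 16

A + B = {-11, -5, -3, -1, 0, 3, 4, 5, 6, 11, 12, 13, 14, 15, 20, 21}


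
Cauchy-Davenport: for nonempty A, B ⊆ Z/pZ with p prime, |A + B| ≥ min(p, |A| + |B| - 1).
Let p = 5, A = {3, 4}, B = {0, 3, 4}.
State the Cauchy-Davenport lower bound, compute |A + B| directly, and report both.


Cauchy-Davenport: |A + B| ≥ min(p, |A| + |B| - 1) for A, B nonempty in Z/pZ.
|A| = 2, |B| = 3, p = 5.
CD lower bound = min(5, 2 + 3 - 1) = min(5, 4) = 4.
Compute A + B mod 5 directly:
a = 3: 3+0=3, 3+3=1, 3+4=2
a = 4: 4+0=4, 4+3=2, 4+4=3
A + B = {1, 2, 3, 4}, so |A + B| = 4.
Verify: 4 ≥ 4? Yes ✓.

CD lower bound = 4, actual |A + B| = 4.


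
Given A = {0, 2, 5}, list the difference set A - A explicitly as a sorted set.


A - A = {a - a' : a, a' ∈ A}.
Compute a - a' for each ordered pair (a, a'):
a = 0: 0-0=0, 0-2=-2, 0-5=-5
a = 2: 2-0=2, 2-2=0, 2-5=-3
a = 5: 5-0=5, 5-2=3, 5-5=0
Collecting distinct values (and noting 0 appears from a-a):
A - A = {-5, -3, -2, 0, 2, 3, 5}
|A - A| = 7

A - A = {-5, -3, -2, 0, 2, 3, 5}


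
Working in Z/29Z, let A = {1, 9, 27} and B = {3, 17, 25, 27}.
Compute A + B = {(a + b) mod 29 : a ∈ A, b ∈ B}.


Work in Z/29Z: reduce every sum a + b modulo 29.
Enumerate all 12 pairs:
a = 1: 1+3=4, 1+17=18, 1+25=26, 1+27=28
a = 9: 9+3=12, 9+17=26, 9+25=5, 9+27=7
a = 27: 27+3=1, 27+17=15, 27+25=23, 27+27=25
Distinct residues collected: {1, 4, 5, 7, 12, 15, 18, 23, 25, 26, 28}
|A + B| = 11 (out of 29 total residues).

A + B = {1, 4, 5, 7, 12, 15, 18, 23, 25, 26, 28}


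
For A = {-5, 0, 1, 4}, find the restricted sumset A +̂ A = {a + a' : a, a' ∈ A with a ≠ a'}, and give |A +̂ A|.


Restricted sumset: A +̂ A = {a + a' : a ∈ A, a' ∈ A, a ≠ a'}.
Equivalently, take A + A and drop any sum 2a that is achievable ONLY as a + a for a ∈ A (i.e. sums representable only with equal summands).
Enumerate pairs (a, a') with a < a' (symmetric, so each unordered pair gives one sum; this covers all a ≠ a'):
  -5 + 0 = -5
  -5 + 1 = -4
  -5 + 4 = -1
  0 + 1 = 1
  0 + 4 = 4
  1 + 4 = 5
Collected distinct sums: {-5, -4, -1, 1, 4, 5}
|A +̂ A| = 6
(Reference bound: |A +̂ A| ≥ 2|A| - 3 for |A| ≥ 2, with |A| = 4 giving ≥ 5.)

|A +̂ A| = 6


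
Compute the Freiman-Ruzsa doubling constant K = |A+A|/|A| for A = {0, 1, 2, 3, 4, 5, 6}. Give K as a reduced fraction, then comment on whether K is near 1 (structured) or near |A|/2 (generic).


|A| = 7.
Compute A + A by enumerating all 49 pairs.
A + A = {0, 1, 2, 3, 4, 5, 6, 7, 8, 9, 10, 11, 12}, so |A + A| = 13.
K = |A + A| / |A| = 13/7 (already in lowest terms) ≈ 1.8571.
Reference: AP of size 7 gives K = 13/7 ≈ 1.8571; a fully generic set of size 7 gives K ≈ 4.0000.

|A| = 7, |A + A| = 13, K = 13/7.


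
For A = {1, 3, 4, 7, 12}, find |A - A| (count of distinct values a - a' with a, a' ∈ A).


A - A = {a - a' : a, a' ∈ A}; |A| = 5.
Bounds: 2|A|-1 ≤ |A - A| ≤ |A|² - |A| + 1, i.e. 9 ≤ |A - A| ≤ 21.
Note: 0 ∈ A - A always (from a - a). The set is symmetric: if d ∈ A - A then -d ∈ A - A.
Enumerate nonzero differences d = a - a' with a > a' (then include -d):
Positive differences: {1, 2, 3, 4, 5, 6, 8, 9, 11}
Full difference set: {0} ∪ (positive diffs) ∪ (negative diffs).
|A - A| = 1 + 2·9 = 19 (matches direct enumeration: 19).

|A - A| = 19


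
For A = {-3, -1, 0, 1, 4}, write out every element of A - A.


A - A = {a - a' : a, a' ∈ A}.
Compute a - a' for each ordered pair (a, a'):
a = -3: -3--3=0, -3--1=-2, -3-0=-3, -3-1=-4, -3-4=-7
a = -1: -1--3=2, -1--1=0, -1-0=-1, -1-1=-2, -1-4=-5
a = 0: 0--3=3, 0--1=1, 0-0=0, 0-1=-1, 0-4=-4
a = 1: 1--3=4, 1--1=2, 1-0=1, 1-1=0, 1-4=-3
a = 4: 4--3=7, 4--1=5, 4-0=4, 4-1=3, 4-4=0
Collecting distinct values (and noting 0 appears from a-a):
A - A = {-7, -5, -4, -3, -2, -1, 0, 1, 2, 3, 4, 5, 7}
|A - A| = 13

A - A = {-7, -5, -4, -3, -2, -1, 0, 1, 2, 3, 4, 5, 7}


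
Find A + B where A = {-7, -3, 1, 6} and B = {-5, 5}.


A + B = {a + b : a ∈ A, b ∈ B}.
Enumerate all |A|·|B| = 4·2 = 8 pairs (a, b) and collect distinct sums.
a = -7: -7+-5=-12, -7+5=-2
a = -3: -3+-5=-8, -3+5=2
a = 1: 1+-5=-4, 1+5=6
a = 6: 6+-5=1, 6+5=11
Collecting distinct sums: A + B = {-12, -8, -4, -2, 1, 2, 6, 11}
|A + B| = 8

A + B = {-12, -8, -4, -2, 1, 2, 6, 11}


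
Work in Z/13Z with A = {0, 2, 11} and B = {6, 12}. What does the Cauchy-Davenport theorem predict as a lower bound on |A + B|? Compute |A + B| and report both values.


Cauchy-Davenport: |A + B| ≥ min(p, |A| + |B| - 1) for A, B nonempty in Z/pZ.
|A| = 3, |B| = 2, p = 13.
CD lower bound = min(13, 3 + 2 - 1) = min(13, 4) = 4.
Compute A + B mod 13 directly:
a = 0: 0+6=6, 0+12=12
a = 2: 2+6=8, 2+12=1
a = 11: 11+6=4, 11+12=10
A + B = {1, 4, 6, 8, 10, 12}, so |A + B| = 6.
Verify: 6 ≥ 4? Yes ✓.

CD lower bound = 4, actual |A + B| = 6.


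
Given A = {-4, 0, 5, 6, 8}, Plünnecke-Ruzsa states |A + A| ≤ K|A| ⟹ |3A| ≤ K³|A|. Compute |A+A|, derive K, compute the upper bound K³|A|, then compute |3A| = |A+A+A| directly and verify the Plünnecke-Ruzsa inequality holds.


|A| = 5.
Step 1: Compute A + A by enumerating all 25 pairs.
A + A = {-8, -4, 0, 1, 2, 4, 5, 6, 8, 10, 11, 12, 13, 14, 16}, so |A + A| = 15.
Step 2: Doubling constant K = |A + A|/|A| = 15/5 = 15/5 ≈ 3.0000.
Step 3: Plünnecke-Ruzsa gives |3A| ≤ K³·|A| = (3.0000)³ · 5 ≈ 135.0000.
Step 4: Compute 3A = A + A + A directly by enumerating all triples (a,b,c) ∈ A³; |3A| = 28.
Step 5: Check 28 ≤ 135.0000? Yes ✓.

K = 15/5, Plünnecke-Ruzsa bound K³|A| ≈ 135.0000, |3A| = 28, inequality holds.


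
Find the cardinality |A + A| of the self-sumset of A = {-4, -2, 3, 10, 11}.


A + A = {a + a' : a, a' ∈ A}; |A| = 5.
General bounds: 2|A| - 1 ≤ |A + A| ≤ |A|(|A|+1)/2, i.e. 9 ≤ |A + A| ≤ 15.
Lower bound 2|A|-1 is attained iff A is an arithmetic progression.
Enumerate sums a + a' for a ≤ a' (symmetric, so this suffices):
a = -4: -4+-4=-8, -4+-2=-6, -4+3=-1, -4+10=6, -4+11=7
a = -2: -2+-2=-4, -2+3=1, -2+10=8, -2+11=9
a = 3: 3+3=6, 3+10=13, 3+11=14
a = 10: 10+10=20, 10+11=21
a = 11: 11+11=22
Distinct sums: {-8, -6, -4, -1, 1, 6, 7, 8, 9, 13, 14, 20, 21, 22}
|A + A| = 14

|A + A| = 14


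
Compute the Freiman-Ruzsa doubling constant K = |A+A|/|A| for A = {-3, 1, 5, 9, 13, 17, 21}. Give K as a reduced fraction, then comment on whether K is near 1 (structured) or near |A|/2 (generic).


|A| = 7.
Compute A + A by enumerating all 49 pairs.
A + A = {-6, -2, 2, 6, 10, 14, 18, 22, 26, 30, 34, 38, 42}, so |A + A| = 13.
K = |A + A| / |A| = 13/7 (already in lowest terms) ≈ 1.8571.
Reference: AP of size 7 gives K = 13/7 ≈ 1.8571; a fully generic set of size 7 gives K ≈ 4.0000.

|A| = 7, |A + A| = 13, K = 13/7.


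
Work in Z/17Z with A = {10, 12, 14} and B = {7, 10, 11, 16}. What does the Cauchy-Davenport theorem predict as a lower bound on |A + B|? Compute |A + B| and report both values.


Cauchy-Davenport: |A + B| ≥ min(p, |A| + |B| - 1) for A, B nonempty in Z/pZ.
|A| = 3, |B| = 4, p = 17.
CD lower bound = min(17, 3 + 4 - 1) = min(17, 6) = 6.
Compute A + B mod 17 directly:
a = 10: 10+7=0, 10+10=3, 10+11=4, 10+16=9
a = 12: 12+7=2, 12+10=5, 12+11=6, 12+16=11
a = 14: 14+7=4, 14+10=7, 14+11=8, 14+16=13
A + B = {0, 2, 3, 4, 5, 6, 7, 8, 9, 11, 13}, so |A + B| = 11.
Verify: 11 ≥ 6? Yes ✓.

CD lower bound = 6, actual |A + B| = 11.


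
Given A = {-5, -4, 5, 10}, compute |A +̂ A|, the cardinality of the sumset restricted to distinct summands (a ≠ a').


Restricted sumset: A +̂ A = {a + a' : a ∈ A, a' ∈ A, a ≠ a'}.
Equivalently, take A + A and drop any sum 2a that is achievable ONLY as a + a for a ∈ A (i.e. sums representable only with equal summands).
Enumerate pairs (a, a') with a < a' (symmetric, so each unordered pair gives one sum; this covers all a ≠ a'):
  -5 + -4 = -9
  -5 + 5 = 0
  -5 + 10 = 5
  -4 + 5 = 1
  -4 + 10 = 6
  5 + 10 = 15
Collected distinct sums: {-9, 0, 1, 5, 6, 15}
|A +̂ A| = 6
(Reference bound: |A +̂ A| ≥ 2|A| - 3 for |A| ≥ 2, with |A| = 4 giving ≥ 5.)

|A +̂ A| = 6


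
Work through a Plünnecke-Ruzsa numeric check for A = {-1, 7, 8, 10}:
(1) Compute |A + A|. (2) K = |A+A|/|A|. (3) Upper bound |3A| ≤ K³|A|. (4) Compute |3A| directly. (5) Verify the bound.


|A| = 4.
Step 1: Compute A + A by enumerating all 16 pairs.
A + A = {-2, 6, 7, 9, 14, 15, 16, 17, 18, 20}, so |A + A| = 10.
Step 2: Doubling constant K = |A + A|/|A| = 10/4 = 10/4 ≈ 2.5000.
Step 3: Plünnecke-Ruzsa gives |3A| ≤ K³·|A| = (2.5000)³ · 4 ≈ 62.5000.
Step 4: Compute 3A = A + A + A directly by enumerating all triples (a,b,c) ∈ A³; |3A| = 19.
Step 5: Check 19 ≤ 62.5000? Yes ✓.

K = 10/4, Plünnecke-Ruzsa bound K³|A| ≈ 62.5000, |3A| = 19, inequality holds.


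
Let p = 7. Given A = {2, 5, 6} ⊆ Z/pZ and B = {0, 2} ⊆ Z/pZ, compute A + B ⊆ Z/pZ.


Work in Z/7Z: reduce every sum a + b modulo 7.
Enumerate all 6 pairs:
a = 2: 2+0=2, 2+2=4
a = 5: 5+0=5, 5+2=0
a = 6: 6+0=6, 6+2=1
Distinct residues collected: {0, 1, 2, 4, 5, 6}
|A + B| = 6 (out of 7 total residues).

A + B = {0, 1, 2, 4, 5, 6}


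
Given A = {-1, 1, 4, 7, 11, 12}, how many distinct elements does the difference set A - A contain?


A - A = {a - a' : a, a' ∈ A}; |A| = 6.
Bounds: 2|A|-1 ≤ |A - A| ≤ |A|² - |A| + 1, i.e. 11 ≤ |A - A| ≤ 31.
Note: 0 ∈ A - A always (from a - a). The set is symmetric: if d ∈ A - A then -d ∈ A - A.
Enumerate nonzero differences d = a - a' with a > a' (then include -d):
Positive differences: {1, 2, 3, 4, 5, 6, 7, 8, 10, 11, 12, 13}
Full difference set: {0} ∪ (positive diffs) ∪ (negative diffs).
|A - A| = 1 + 2·12 = 25 (matches direct enumeration: 25).

|A - A| = 25


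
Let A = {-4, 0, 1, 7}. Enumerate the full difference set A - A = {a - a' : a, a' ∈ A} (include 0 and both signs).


A - A = {a - a' : a, a' ∈ A}.
Compute a - a' for each ordered pair (a, a'):
a = -4: -4--4=0, -4-0=-4, -4-1=-5, -4-7=-11
a = 0: 0--4=4, 0-0=0, 0-1=-1, 0-7=-7
a = 1: 1--4=5, 1-0=1, 1-1=0, 1-7=-6
a = 7: 7--4=11, 7-0=7, 7-1=6, 7-7=0
Collecting distinct values (and noting 0 appears from a-a):
A - A = {-11, -7, -6, -5, -4, -1, 0, 1, 4, 5, 6, 7, 11}
|A - A| = 13

A - A = {-11, -7, -6, -5, -4, -1, 0, 1, 4, 5, 6, 7, 11}


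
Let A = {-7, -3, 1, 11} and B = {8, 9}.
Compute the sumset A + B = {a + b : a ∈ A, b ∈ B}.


A + B = {a + b : a ∈ A, b ∈ B}.
Enumerate all |A|·|B| = 4·2 = 8 pairs (a, b) and collect distinct sums.
a = -7: -7+8=1, -7+9=2
a = -3: -3+8=5, -3+9=6
a = 1: 1+8=9, 1+9=10
a = 11: 11+8=19, 11+9=20
Collecting distinct sums: A + B = {1, 2, 5, 6, 9, 10, 19, 20}
|A + B| = 8

A + B = {1, 2, 5, 6, 9, 10, 19, 20}


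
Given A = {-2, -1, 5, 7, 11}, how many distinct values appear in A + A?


A + A = {a + a' : a, a' ∈ A}; |A| = 5.
General bounds: 2|A| - 1 ≤ |A + A| ≤ |A|(|A|+1)/2, i.e. 9 ≤ |A + A| ≤ 15.
Lower bound 2|A|-1 is attained iff A is an arithmetic progression.
Enumerate sums a + a' for a ≤ a' (symmetric, so this suffices):
a = -2: -2+-2=-4, -2+-1=-3, -2+5=3, -2+7=5, -2+11=9
a = -1: -1+-1=-2, -1+5=4, -1+7=6, -1+11=10
a = 5: 5+5=10, 5+7=12, 5+11=16
a = 7: 7+7=14, 7+11=18
a = 11: 11+11=22
Distinct sums: {-4, -3, -2, 3, 4, 5, 6, 9, 10, 12, 14, 16, 18, 22}
|A + A| = 14

|A + A| = 14


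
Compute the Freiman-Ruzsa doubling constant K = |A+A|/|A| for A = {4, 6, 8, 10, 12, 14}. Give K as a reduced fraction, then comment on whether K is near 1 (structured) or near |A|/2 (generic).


|A| = 6.
Compute A + A by enumerating all 36 pairs.
A + A = {8, 10, 12, 14, 16, 18, 20, 22, 24, 26, 28}, so |A + A| = 11.
K = |A + A| / |A| = 11/6 (already in lowest terms) ≈ 1.8333.
Reference: AP of size 6 gives K = 11/6 ≈ 1.8333; a fully generic set of size 6 gives K ≈ 3.5000.

|A| = 6, |A + A| = 11, K = 11/6.


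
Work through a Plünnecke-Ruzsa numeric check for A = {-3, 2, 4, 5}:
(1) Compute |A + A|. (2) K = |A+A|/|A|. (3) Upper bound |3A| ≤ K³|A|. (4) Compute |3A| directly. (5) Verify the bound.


|A| = 4.
Step 1: Compute A + A by enumerating all 16 pairs.
A + A = {-6, -1, 1, 2, 4, 6, 7, 8, 9, 10}, so |A + A| = 10.
Step 2: Doubling constant K = |A + A|/|A| = 10/4 = 10/4 ≈ 2.5000.
Step 3: Plünnecke-Ruzsa gives |3A| ≤ K³·|A| = (2.5000)³ · 4 ≈ 62.5000.
Step 4: Compute 3A = A + A + A directly by enumerating all triples (a,b,c) ∈ A³; |3A| = 18.
Step 5: Check 18 ≤ 62.5000? Yes ✓.

K = 10/4, Plünnecke-Ruzsa bound K³|A| ≈ 62.5000, |3A| = 18, inequality holds.


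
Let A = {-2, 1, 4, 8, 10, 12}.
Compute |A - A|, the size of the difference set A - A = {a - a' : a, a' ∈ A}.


A - A = {a - a' : a, a' ∈ A}; |A| = 6.
Bounds: 2|A|-1 ≤ |A - A| ≤ |A|² - |A| + 1, i.e. 11 ≤ |A - A| ≤ 31.
Note: 0 ∈ A - A always (from a - a). The set is symmetric: if d ∈ A - A then -d ∈ A - A.
Enumerate nonzero differences d = a - a' with a > a' (then include -d):
Positive differences: {2, 3, 4, 6, 7, 8, 9, 10, 11, 12, 14}
Full difference set: {0} ∪ (positive diffs) ∪ (negative diffs).
|A - A| = 1 + 2·11 = 23 (matches direct enumeration: 23).

|A - A| = 23
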